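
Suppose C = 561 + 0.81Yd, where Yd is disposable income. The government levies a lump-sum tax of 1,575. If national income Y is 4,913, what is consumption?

C = 3264.78

Yd = Y − T = 4913 − 1575 = 3338
C = 561 + 0.81(3338) = 561 + 2703.78 = 3264.78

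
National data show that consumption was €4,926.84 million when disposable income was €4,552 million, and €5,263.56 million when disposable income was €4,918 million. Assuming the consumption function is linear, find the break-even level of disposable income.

Y = 9237.5

MPC = (5263.56 − 4926.84)/(4918 − 4552) = 336.72/366 = 0.92
a = 4926.84 − 0.92(4552) = 4926.84 − 4187.84 = 739
Break-even: Y = a/(1−MPC) = 739/0.08 = 9237.5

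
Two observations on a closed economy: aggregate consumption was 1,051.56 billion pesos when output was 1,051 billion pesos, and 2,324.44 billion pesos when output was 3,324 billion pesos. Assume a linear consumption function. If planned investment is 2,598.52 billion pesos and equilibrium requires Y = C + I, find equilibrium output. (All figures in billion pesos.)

MPC = (2324.44 − 1051.56)/(3324 − 1051) = 1272.88/2273 = 0.56
a = 1051.56 − 0.56(1051) = 463
Equilibrium: Y = 463 + 0.56Y + 2598.52
0.44Y = 3061.52, so Y = 3061.52/0.44 = 6958

Y = 6958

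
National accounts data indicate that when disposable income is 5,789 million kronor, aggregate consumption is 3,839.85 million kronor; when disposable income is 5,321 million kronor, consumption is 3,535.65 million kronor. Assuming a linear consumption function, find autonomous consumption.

MPC = ΔC/ΔY = (3839.85 − 3535.65)/(5789 − 5321) = 304.2/468 = 0.65
a = C − MPC·Y = 3535.65 − 0.65(5321) = 3535.65 − 3458.65 = 77

a = 77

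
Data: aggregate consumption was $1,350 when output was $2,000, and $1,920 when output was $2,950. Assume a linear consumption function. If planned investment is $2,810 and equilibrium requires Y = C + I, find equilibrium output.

MPC = (1920 − 1350)/(2950 − 2000) = 570/950 = 0.6
a = 1350 − 0.6(2000) = 150
Equilibrium: Y = 150 + 0.6Y + 2810
0.4Y = 2960, so Y = 2960/0.4 = 7400

Y = 7400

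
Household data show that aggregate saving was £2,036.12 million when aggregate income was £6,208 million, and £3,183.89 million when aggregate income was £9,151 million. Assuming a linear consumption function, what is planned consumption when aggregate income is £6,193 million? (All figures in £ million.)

MPS = ΔS/ΔY = (3183.89 − 2036.12)/(9151 − 6208) = 1147.77/2943 = 0.39
MPC = 1 − MPS = 0.61
Autonomous saving = 2036.12 − 0.39(6208) = -385, so a = 385
C = 385 + 0.61(6193) = 385 + 3777.73 = 4162.73

C = 4162.73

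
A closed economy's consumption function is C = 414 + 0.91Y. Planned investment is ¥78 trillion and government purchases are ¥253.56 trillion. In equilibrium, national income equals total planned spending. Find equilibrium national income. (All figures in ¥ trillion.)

Y = C + I + G = 414 + 0.91Y + 78 + 253.56
Y − 0.91Y = 745.56
0.09Y = 745.56, so Y = 745.56/0.09 = 8284

Y = 8284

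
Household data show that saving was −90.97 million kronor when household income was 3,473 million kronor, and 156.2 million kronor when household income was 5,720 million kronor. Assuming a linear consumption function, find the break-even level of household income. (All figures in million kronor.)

MPS = ΔS/ΔY = (156.2 − (-90.97))/(5720 − 3473) = 247.17/2247 = 0.11
MPC = 1 − MPS = 0.89
From S(3473) = -90.97: −a + 0.11(3473) = -90.97, so a = 382.03 − (-90.97) = 473
Break-even (S = 0): Y = a/MPS = 473/0.11 = 4300

Y = 4300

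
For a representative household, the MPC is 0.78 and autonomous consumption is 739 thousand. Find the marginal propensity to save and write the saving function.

MPS = 0.22; S = -739 + 0.22Y

MPS = 1 − MPC = 1 − 0.78 = 0.22
S = Y − C = -739 + 0.22Y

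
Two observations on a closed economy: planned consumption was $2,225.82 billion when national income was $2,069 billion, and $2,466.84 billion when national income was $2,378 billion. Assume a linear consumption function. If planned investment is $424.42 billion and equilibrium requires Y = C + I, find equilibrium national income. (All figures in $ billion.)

Y = 4711

MPC = (2466.84 − 2225.82)/(2378 − 2069) = 241.02/309 = 0.78
a = 2225.82 − 0.78(2069) = 612
Equilibrium: Y = 612 + 0.78Y + 424.42
0.22Y = 1036.42, so Y = 1036.42/0.22 = 4711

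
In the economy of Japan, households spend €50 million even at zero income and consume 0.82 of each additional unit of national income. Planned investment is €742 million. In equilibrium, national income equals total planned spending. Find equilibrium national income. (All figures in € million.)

Y = 4400

Y = C + I = 50 + 0.82Y + 742
Y − 0.82Y = 792
0.18Y = 792, so Y = 792/0.18 = 4400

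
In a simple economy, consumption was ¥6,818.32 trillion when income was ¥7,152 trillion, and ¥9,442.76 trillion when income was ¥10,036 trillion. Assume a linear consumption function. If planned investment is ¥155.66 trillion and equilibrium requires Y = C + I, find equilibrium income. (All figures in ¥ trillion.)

MPC = (9442.76 − 6818.32)/(10036 − 7152) = 2624.44/2884 = 0.91
a = 6818.32 − 0.91(7152) = 310
Equilibrium: Y = 310 + 0.91Y + 155.66
0.09Y = 465.66, so Y = 465.66/0.09 = 5174

Y = 5174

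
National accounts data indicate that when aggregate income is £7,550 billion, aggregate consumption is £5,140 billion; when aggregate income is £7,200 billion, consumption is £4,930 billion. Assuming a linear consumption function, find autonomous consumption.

MPC = ΔC/ΔY = (5140 − 4930)/(7550 − 7200) = 210/350 = 0.6
a = C − MPC·Y = 4930 − 0.6(7200) = 4930 − 4320 = 610

a = 610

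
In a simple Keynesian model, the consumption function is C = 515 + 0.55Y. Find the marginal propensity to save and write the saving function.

MPS = 0.45; S = -515 + 0.45Y

MPS = 1 − MPC = 1 − 0.55 = 0.45
S = Y − C = -515 + 0.45Y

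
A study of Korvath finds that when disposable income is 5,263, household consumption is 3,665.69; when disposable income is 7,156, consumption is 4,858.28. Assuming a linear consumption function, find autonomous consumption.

MPC = ΔC/ΔY = (4858.28 − 3665.69)/(7156 − 5263) = 1192.59/1893 = 0.63
a = C − MPC·Y = 3665.69 − 0.63(5263) = 3665.69 − 3315.69 = 350

a = 350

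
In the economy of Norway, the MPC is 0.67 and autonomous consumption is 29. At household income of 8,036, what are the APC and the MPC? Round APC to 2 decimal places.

APC = 0.67; MPC = 0.67

MPC = 0.67 (the slope of the consumption function)
C = 29 + 0.67(8036) = 5413.12, so APC = 5413.12/8036 = 0.67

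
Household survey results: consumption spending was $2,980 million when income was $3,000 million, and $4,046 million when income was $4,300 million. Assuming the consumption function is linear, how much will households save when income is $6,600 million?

MPC = (4046 − 2980)/(4300 − 3000) = 1066/1300 = 0.82
a = 2980 − 0.82(3000) = 2980 − 2460 = 520
C = 520 + 0.82(6600) = 5932
S = 6600 − 5932 = 668

S = 668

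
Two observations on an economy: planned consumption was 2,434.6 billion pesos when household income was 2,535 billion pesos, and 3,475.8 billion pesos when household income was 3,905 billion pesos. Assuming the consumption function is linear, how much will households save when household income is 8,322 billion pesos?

MPC = (3475.8 − 2434.6)/(3905 − 2535) = 1041.2/1370 = 0.76
a = 2434.6 − 0.76(2535) = 2434.6 − 1926.6 = 508
C = 508 + 0.76(8322) = 6832.72
S = 8322 − 6832.72 = 1489.28

S = 1489.28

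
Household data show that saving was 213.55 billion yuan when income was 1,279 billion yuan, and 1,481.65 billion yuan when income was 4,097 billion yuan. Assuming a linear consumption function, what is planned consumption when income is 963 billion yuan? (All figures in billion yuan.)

C = 891.65

MPS = ΔS/ΔY = (1481.65 − 213.55)/(4097 − 1279) = 1268.1/2818 = 0.45
MPC = 1 − MPS = 0.55
Autonomous saving = 213.55 − 0.45(1279) = -362, so a = 362
C = 362 + 0.55(963) = 362 + 529.65 = 891.65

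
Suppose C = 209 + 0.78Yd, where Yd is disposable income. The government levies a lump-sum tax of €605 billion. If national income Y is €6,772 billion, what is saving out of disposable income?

Yd = Y − T = 6772 − 605 = 6167
C = 209 + 0.78(6167) = 209 + 4810.26 = 5019.26
S = Yd − C = 6167 − 5019.26 = 1147.74

S = 1147.74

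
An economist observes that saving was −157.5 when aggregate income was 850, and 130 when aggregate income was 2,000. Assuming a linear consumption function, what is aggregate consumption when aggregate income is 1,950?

MPS = ΔS/ΔY = (130 − (-157.5))/(2000 − 850) = 287.5/1150 = 0.25
MPC = 1 − MPS = 0.75
Autonomous saving = -157.5 − 0.25(850) = -370, so a = 370
C = 370 + 0.75(1950) = 370 + 1462.5 = 1832.5

C = 1832.5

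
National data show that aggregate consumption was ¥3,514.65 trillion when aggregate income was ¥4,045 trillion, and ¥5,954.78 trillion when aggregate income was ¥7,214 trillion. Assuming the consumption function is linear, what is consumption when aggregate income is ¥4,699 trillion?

MPC = (5954.78 − 3514.65)/(7214 − 4045) = 2440.13/3169 = 0.77
a = 3514.65 − 0.77(4045) = 3514.65 − 3114.65 = 400
C = 400 + 0.77(4699) = 400 + 3618.23 = 4018.23

C = 4018.23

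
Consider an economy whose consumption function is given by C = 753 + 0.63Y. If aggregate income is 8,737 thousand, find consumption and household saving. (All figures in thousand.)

C = 6257.31; S = 2479.69

C = 753 + 0.63(8737) = 753 + 5504.31 = 6257.31
S = Y − C = 8737 − 6257.31 = 2479.69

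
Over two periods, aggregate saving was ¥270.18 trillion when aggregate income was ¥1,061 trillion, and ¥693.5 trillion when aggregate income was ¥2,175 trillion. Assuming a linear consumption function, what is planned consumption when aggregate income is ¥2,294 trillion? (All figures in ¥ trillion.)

MPS = ΔS/ΔY = (693.5 − 270.18)/(2175 − 1061) = 423.32/1114 = 0.38
MPC = 1 − MPS = 0.62
Autonomous saving = 270.18 − 0.38(1061) = -133, so a = 133
C = 133 + 0.62(2294) = 133 + 1422.28 = 1555.28

C = 1555.28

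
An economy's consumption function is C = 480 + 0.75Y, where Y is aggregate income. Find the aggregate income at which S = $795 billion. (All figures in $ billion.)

S = Y − C = -480 + 0.25Y
-480 + 0.25Y = 795, so 0.25Y = 1275 and Y = 5100

Y = 5100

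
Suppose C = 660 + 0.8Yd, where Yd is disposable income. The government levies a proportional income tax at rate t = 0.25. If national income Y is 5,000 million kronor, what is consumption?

Yd = (1 − 0.25)(5000) = 0.75(5000) = 3750
C = 660 + 0.8(3750) = 660 + 3000 = 3660

C = 3660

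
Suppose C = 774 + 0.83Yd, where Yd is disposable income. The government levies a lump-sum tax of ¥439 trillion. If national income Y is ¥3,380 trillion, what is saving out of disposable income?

Yd = Y − T = 3380 − 439 = 2941
C = 774 + 0.83(2941) = 774 + 2441.03 = 3215.03
S = Yd − C = 2941 − 3215.03 = -274.03

S = -274.03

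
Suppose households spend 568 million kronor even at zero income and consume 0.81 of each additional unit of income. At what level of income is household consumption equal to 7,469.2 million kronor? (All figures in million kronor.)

Y = 8520

568 + 0.81Y = 7469.2
0.81Y = 6901.2, so Y = 6901.2/0.81 = 8520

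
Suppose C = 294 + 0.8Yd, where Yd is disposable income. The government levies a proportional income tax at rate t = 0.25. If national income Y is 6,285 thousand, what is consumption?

C = 4065

Yd = (1 − 0.25)(6285) = 0.75(6285) = 4713.75
C = 294 + 0.8(4713.75) = 294 + 3771 = 4065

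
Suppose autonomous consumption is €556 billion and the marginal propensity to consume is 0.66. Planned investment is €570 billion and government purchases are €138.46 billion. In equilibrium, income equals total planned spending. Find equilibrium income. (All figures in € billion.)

Y = 3719

Y = C + I + G = 556 + 0.66Y + 570 + 138.46
Y − 0.66Y = 1264.46
0.34Y = 1264.46, so Y = 1264.46/0.34 = 3719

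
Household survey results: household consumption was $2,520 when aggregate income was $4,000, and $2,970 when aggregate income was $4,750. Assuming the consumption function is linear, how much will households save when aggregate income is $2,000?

MPC = (2970 − 2520)/(4750 − 4000) = 450/750 = 0.6
a = 2520 − 0.6(4000) = 2520 − 2400 = 120
C = 120 + 0.6(2000) = 1320
S = 2000 − 1320 = 680

S = 680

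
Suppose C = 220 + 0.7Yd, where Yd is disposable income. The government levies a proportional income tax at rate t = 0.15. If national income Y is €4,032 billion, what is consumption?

Yd = (1 − 0.15)(4032) = 0.85(4032) = 3427.2
C = 220 + 0.7(3427.2) = 220 + 2399.04 = 2619.04

C = 2619.04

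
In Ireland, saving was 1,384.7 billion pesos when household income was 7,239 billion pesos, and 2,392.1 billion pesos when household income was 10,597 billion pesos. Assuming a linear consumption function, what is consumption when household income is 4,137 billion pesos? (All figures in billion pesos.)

C = 3682.9

MPS = ΔS/ΔY = (2392.1 − 1384.7)/(10597 − 7239) = 1007.4/3358 = 0.3
MPC = 1 − MPS = 0.7
Autonomous saving = 1384.7 − 0.3(7239) = -787, so a = 787
C = 787 + 0.7(4137) = 787 + 2895.9 = 3682.9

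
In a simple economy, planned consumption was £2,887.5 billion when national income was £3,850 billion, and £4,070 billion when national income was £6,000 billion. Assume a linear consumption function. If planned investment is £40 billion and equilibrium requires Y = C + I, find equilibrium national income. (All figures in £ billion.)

MPC = (4070 − 2887.5)/(6000 − 3850) = 1182.5/2150 = 0.55
a = 2887.5 − 0.55(3850) = 770
Equilibrium: Y = 770 + 0.55Y + 40
0.45Y = 810, so Y = 810/0.45 = 1800

Y = 1800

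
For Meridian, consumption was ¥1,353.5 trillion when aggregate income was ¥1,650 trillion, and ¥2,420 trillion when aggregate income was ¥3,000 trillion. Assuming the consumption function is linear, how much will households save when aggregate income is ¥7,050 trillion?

MPC = (2420 − 1353.5)/(3000 − 1650) = 1066.5/1350 = 0.79
a = 1353.5 − 0.79(1650) = 1353.5 − 1303.5 = 50
C = 50 + 0.79(7050) = 5619.5
S = 7050 − 5619.5 = 1430.5

S = 1430.5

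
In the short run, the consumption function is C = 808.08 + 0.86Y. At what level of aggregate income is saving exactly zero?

Y = 5772

At break-even, C = Y: 808.08 + 0.86Y = Y
0.14Y = 808.08, so Y = 808.08/0.14 = 5772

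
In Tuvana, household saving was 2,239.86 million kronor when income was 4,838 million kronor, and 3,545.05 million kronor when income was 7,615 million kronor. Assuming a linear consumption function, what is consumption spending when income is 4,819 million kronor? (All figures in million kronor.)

C = 2588.07

MPS = ΔS/ΔY = (3545.05 − 2239.86)/(7615 − 4838) = 1305.19/2777 = 0.47
MPC = 1 − MPS = 0.53
Autonomous saving = 2239.86 − 0.47(4838) = -34, so a = 34
C = 34 + 0.53(4819) = 34 + 2554.07 = 2588.07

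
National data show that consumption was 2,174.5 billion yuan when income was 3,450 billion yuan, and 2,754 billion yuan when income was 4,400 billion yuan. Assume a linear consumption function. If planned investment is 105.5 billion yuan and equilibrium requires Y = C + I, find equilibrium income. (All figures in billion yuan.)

Y = 450

MPC = (2754 − 2174.5)/(4400 − 3450) = 579.5/950 = 0.61
a = 2174.5 − 0.61(3450) = 70
Equilibrium: Y = 70 + 0.61Y + 105.5
0.39Y = 175.5, so Y = 175.5/0.39 = 450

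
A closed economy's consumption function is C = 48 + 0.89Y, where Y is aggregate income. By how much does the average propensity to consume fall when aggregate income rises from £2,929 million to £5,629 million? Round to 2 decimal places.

At Y = 2929: C = 48 + 0.89(2929) = 2654.81, APC = 2654.81/2929 = 0.906
At Y = 5629: C = 5057.81, APC = 5057.81/5629 = 0.899
Fall in APC = 0.906 − 0.899 = 0.007 ≈ 0.01

ΔAPC = 0.01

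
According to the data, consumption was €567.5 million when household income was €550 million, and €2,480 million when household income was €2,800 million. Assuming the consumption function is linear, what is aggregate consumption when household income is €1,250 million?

C = 1162.5

MPC = (2480 − 567.5)/(2800 − 550) = 1912.5/2250 = 0.85
a = 567.5 − 0.85(550) = 567.5 − 467.5 = 100
C = 100 + 0.85(1250) = 100 + 1062.5 = 1162.5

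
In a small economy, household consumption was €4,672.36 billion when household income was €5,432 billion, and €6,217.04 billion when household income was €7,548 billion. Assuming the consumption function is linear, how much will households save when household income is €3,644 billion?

S = 276.88

MPC = (6217.04 − 4672.36)/(7548 − 5432) = 1544.68/2116 = 0.73
a = 4672.36 − 0.73(5432) = 4672.36 − 3965.36 = 707
C = 707 + 0.73(3644) = 3367.12
S = 3644 − 3367.12 = 276.88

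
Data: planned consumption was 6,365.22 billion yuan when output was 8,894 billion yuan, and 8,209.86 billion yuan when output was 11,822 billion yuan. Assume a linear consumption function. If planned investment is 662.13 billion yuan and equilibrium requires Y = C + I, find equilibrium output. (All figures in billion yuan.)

Y = 3849

MPC = (8209.86 − 6365.22)/(11822 − 8894) = 1844.64/2928 = 0.63
a = 6365.22 − 0.63(8894) = 762
Equilibrium: Y = 762 + 0.63Y + 662.13
0.37Y = 1424.13, so Y = 1424.13/0.37 = 3849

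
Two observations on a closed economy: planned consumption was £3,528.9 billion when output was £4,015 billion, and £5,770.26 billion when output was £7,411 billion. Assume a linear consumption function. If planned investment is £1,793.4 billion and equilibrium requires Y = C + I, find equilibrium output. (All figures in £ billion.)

Y = 7860

MPC = (5770.26 − 3528.9)/(7411 − 4015) = 2241.36/3396 = 0.66
a = 3528.9 − 0.66(4015) = 879
Equilibrium: Y = 879 + 0.66Y + 1793.4
0.34Y = 2672.4, so Y = 2672.4/0.34 = 7860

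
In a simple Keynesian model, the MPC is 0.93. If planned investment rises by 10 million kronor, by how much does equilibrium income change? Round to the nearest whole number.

ΔY ≈ 143

The multiplier is 1/(1 − MPC) = 1/0.07.
ΔY = 10/0.07 = 142.86 ≈ 143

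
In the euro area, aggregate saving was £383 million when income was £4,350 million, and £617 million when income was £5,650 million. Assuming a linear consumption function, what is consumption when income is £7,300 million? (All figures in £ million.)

C = 6386

MPS = ΔS/ΔY = (617 − 383)/(5650 − 4350) = 234/1300 = 0.18
MPC = 1 − MPS = 0.82
Autonomous saving = 383 − 0.18(4350) = -400, so a = 400
C = 400 + 0.82(7300) = 400 + 5986 = 6386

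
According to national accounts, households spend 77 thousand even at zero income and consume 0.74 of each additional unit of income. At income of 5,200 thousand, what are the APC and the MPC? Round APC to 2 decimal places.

MPC = 0.74 (the slope of the consumption function)
C = 77 + 0.74(5200) = 3925, so APC = 3925/5200 = 0.75

APC = 0.75; MPC = 0.74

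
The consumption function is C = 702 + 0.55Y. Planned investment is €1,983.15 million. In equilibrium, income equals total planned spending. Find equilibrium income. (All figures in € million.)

Y = 5967

Y = C + I = 702 + 0.55Y + 1983.15
Y − 0.55Y = 2685.15
0.45Y = 2685.15, so Y = 2685.15/0.45 = 5967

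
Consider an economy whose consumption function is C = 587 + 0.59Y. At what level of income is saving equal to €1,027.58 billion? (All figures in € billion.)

Y = 3938

S = Y − C = -587 + 0.41Y
-587 + 0.41Y = 1027.58, so 0.41Y = 1614.58 and Y = 3938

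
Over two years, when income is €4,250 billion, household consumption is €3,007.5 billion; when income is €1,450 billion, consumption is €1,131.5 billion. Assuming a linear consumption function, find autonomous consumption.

MPC = ΔC/ΔY = (3007.5 − 1131.5)/(4250 − 1450) = 1876/2800 = 0.67
a = C − MPC·Y = 1131.5 − 0.67(1450) = 1131.5 − 971.5 = 160

a = 160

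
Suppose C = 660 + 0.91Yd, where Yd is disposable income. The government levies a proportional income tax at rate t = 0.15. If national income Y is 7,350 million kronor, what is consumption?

Yd = (1 − 0.15)(7350) = 0.85(7350) = 6247.5
C = 660 + 0.91(6247.5) = 660 + 5685.225 = 6345.225

C = 6345.225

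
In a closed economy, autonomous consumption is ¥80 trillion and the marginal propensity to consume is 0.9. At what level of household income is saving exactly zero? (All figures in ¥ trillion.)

At break-even, C = Y: 80 + 0.9Y = Y
0.1Y = 80, so Y = 80/0.1 = 800

Y = 800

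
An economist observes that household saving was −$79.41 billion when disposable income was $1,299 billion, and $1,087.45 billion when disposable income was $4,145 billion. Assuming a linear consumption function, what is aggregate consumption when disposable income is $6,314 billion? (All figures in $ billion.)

MPS = ΔS/ΔY = (1087.45 − (-79.41))/(4145 − 1299) = 1166.86/2846 = 0.41
MPC = 1 − MPS = 0.59
Autonomous saving = -79.41 − 0.41(1299) = -612, so a = 612
C = 612 + 0.59(6314) = 612 + 3725.26 = 4337.26

C = 4337.26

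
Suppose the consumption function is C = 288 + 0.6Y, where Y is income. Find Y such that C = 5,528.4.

Y = 8734

288 + 0.6Y = 5528.4
0.6Y = 5240.4, so Y = 5240.4/0.6 = 8734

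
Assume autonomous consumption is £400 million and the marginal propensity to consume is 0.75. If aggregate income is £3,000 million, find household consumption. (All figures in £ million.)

C = 2650

C = 400 + 0.75(3000) = 400 + 2250 = 2650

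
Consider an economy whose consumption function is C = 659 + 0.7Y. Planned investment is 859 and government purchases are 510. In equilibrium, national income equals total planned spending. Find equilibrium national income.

Y = C + I + G = 659 + 0.7Y + 859 + 510
Y − 0.7Y = 2028
0.3Y = 2028, so Y = 2028/0.3 = 6760

Y = 6760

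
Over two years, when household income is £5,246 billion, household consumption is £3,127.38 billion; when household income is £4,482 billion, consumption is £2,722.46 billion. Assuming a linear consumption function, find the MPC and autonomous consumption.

MPC = ΔC/ΔY = (3127.38 − 2722.46)/(5246 − 4482) = 404.92/764 = 0.53
a = C − MPC·Y = 2722.46 − 0.53(4482) = 2722.46 − 2375.46 = 347

MPC = 0.53; a = 347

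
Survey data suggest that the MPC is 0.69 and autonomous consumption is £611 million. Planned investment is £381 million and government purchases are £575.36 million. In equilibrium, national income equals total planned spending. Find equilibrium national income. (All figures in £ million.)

Y = C + I + G = 611 + 0.69Y + 381 + 575.36
Y − 0.69Y = 1567.36
0.31Y = 1567.36, so Y = 1567.36/0.31 = 5056

Y = 5056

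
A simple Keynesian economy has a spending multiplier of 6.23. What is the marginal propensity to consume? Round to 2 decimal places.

k = 1/(1 − MPC), so 1 − MPC = 1/k = 1/6.23 = 0.1605
MPC = 1 − 0.1605 = 0.84

MPC = 0.84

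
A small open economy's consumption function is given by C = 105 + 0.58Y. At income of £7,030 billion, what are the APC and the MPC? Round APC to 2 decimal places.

APC = 0.59; MPC = 0.58

MPC = 0.58 (the slope of the consumption function)
C = 105 + 0.58(7030) = 4182.4, so APC = 4182.4/7030 = 0.59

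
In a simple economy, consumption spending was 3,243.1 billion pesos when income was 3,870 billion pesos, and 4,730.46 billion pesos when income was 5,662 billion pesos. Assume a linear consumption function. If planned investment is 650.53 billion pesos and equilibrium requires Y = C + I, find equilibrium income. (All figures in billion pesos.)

Y = 4009

MPC = (4730.46 − 3243.1)/(5662 − 3870) = 1487.36/1792 = 0.83
a = 3243.1 − 0.83(3870) = 31
Equilibrium: Y = 31 + 0.83Y + 650.53
0.17Y = 681.53, so Y = 681.53/0.17 = 4009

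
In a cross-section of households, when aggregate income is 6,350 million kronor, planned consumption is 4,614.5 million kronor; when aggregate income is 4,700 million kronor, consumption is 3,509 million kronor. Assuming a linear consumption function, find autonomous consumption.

a = 360

MPC = ΔC/ΔY = (4614.5 − 3509)/(6350 − 4700) = 1105.5/1650 = 0.67
a = C − MPC·Y = 3509 − 0.67(4700) = 3509 − 3149 = 360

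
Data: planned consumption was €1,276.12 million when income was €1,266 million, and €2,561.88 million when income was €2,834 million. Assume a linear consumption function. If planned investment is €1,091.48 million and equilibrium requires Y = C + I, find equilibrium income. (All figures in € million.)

MPC = (2561.88 − 1276.12)/(2834 − 1266) = 1285.76/1568 = 0.82
a = 1276.12 − 0.82(1266) = 238
Equilibrium: Y = 238 + 0.82Y + 1091.48
0.18Y = 1329.48, so Y = 1329.48/0.18 = 7386

Y = 7386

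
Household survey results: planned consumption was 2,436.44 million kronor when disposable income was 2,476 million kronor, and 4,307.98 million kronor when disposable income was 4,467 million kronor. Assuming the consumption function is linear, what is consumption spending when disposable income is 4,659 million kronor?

C = 4488.46

MPC = (4307.98 − 2436.44)/(4467 − 2476) = 1871.54/1991 = 0.94
a = 2436.44 − 0.94(2476) = 2436.44 − 2327.44 = 109
C = 109 + 0.94(4659) = 109 + 4379.46 = 4488.46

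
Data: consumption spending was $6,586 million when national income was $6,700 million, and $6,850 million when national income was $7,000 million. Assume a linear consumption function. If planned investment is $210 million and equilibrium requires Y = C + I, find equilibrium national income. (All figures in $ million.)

Y = 7500

MPC = (6850 − 6586)/(7000 − 6700) = 264/300 = 0.88
a = 6586 − 0.88(6700) = 690
Equilibrium: Y = 690 + 0.88Y + 210
0.12Y = 900, so Y = 900/0.12 = 7500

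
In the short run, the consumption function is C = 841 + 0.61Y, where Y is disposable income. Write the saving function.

S = Y − C = Y − (841 + 0.61Y) = -841 + (1 − 0.61)Y

S = -841 + 0.39Y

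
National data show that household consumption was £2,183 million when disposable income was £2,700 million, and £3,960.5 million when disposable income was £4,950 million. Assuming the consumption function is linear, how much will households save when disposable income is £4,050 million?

MPC = (3960.5 − 2183)/(4950 − 2700) = 1777.5/2250 = 0.79
a = 2183 − 0.79(2700) = 2183 − 2133 = 50
C = 50 + 0.79(4050) = 3249.5
S = 4050 − 3249.5 = 800.5

S = 800.5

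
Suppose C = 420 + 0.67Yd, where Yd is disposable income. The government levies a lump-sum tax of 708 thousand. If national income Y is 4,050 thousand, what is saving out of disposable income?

S = 682.86

Yd = Y − T = 4050 − 708 = 3342
C = 420 + 0.67(3342) = 420 + 2239.14 = 2659.14
S = Yd − C = 3342 − 2659.14 = 682.86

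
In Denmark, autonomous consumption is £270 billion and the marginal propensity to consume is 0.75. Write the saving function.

S = -270 + 0.25Y

S = Y − C = Y − (270 + 0.75Y) = -270 + (1 − 0.75)Y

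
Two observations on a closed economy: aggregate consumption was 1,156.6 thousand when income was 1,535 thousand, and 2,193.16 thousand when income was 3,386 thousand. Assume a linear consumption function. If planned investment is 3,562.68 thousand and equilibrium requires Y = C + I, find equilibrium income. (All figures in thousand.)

Y = 8772

MPC = (2193.16 − 1156.6)/(3386 − 1535) = 1036.56/1851 = 0.56
a = 1156.6 − 0.56(1535) = 297
Equilibrium: Y = 297 + 0.56Y + 3562.68
0.44Y = 3859.68, so Y = 3859.68/0.44 = 8772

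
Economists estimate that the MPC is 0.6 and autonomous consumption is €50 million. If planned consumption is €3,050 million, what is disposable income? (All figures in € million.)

Y = 5000

50 + 0.6Y = 3050
0.6Y = 3000, so Y = 3000/0.6 = 5000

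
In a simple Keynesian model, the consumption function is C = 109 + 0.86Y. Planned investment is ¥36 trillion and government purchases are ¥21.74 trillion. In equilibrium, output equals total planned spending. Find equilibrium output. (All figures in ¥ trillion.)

Y = 1191

Y = C + I + G = 109 + 0.86Y + 36 + 21.74
Y − 0.86Y = 166.74
0.14Y = 166.74, so Y = 166.74/0.14 = 1191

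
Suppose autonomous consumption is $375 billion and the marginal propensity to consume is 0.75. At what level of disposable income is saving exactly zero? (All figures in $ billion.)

At break-even, C = Y: 375 + 0.75Y = Y
0.25Y = 375, so Y = 375/0.25 = 1500

Y = 1500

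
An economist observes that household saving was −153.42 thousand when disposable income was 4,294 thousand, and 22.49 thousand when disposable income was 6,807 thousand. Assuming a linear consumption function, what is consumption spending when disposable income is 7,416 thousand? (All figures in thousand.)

C = 7350.88

MPS = ΔS/ΔY = (22.49 − (-153.42))/(6807 − 4294) = 175.91/2513 = 0.07
MPC = 1 − MPS = 0.93
Autonomous saving = -153.42 − 0.07(4294) = -454, so a = 454
C = 454 + 0.93(7416) = 454 + 6896.88 = 7350.88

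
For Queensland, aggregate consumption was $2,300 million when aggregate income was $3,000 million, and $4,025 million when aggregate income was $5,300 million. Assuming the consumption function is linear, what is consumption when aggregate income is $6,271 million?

C = 4753.25

MPC = (4025 − 2300)/(5300 − 3000) = 1725/2300 = 0.75
a = 2300 − 0.75(3000) = 2300 − 2250 = 50
C = 50 + 0.75(6271) = 50 + 4703.25 = 4753.25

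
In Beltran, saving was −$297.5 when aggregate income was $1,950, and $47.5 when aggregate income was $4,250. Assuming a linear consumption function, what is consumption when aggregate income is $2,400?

C = 2630

MPS = ΔS/ΔY = (47.5 − (-297.5))/(4250 − 1950) = 345/2300 = 0.15
MPC = 1 − MPS = 0.85
Autonomous saving = -297.5 − 0.15(1950) = -590, so a = 590
C = 590 + 0.85(2400) = 590 + 2040 = 2630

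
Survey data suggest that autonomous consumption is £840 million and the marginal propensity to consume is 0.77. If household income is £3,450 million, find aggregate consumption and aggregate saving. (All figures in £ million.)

C = 3496.5; S = -46.5

C = 840 + 0.77(3450) = 840 + 2656.5 = 3496.5
S = Y − C = 3450 − 3496.5 = -46.5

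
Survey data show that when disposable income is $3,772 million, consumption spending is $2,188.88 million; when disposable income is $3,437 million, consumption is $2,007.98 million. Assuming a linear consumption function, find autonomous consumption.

a = 152

MPC = ΔC/ΔY = (2188.88 − 2007.98)/(3772 − 3437) = 180.9/335 = 0.54
a = C − MPC·Y = 2007.98 − 0.54(3437) = 2007.98 − 1855.98 = 152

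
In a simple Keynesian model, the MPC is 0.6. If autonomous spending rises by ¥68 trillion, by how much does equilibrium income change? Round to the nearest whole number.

ΔY ≈ 170

The multiplier is 1/(1 − MPC) = 1/0.4.
ΔY = 68/0.4 = 170.00 ≈ 170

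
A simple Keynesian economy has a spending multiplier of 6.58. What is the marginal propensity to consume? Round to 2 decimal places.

MPC = 0.85

k = 1/(1 − MPC), so 1 − MPC = 1/k = 1/6.58 = 0.1520
MPC = 1 − 0.1520 = 0.85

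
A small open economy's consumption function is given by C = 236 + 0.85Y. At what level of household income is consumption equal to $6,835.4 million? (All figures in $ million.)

Y = 7764

236 + 0.85Y = 6835.4
0.85Y = 6599.4, so Y = 6599.4/0.85 = 7764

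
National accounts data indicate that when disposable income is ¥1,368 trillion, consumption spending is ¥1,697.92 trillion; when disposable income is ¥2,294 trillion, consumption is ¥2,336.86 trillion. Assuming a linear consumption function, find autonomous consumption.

MPC = ΔC/ΔY = (2336.86 − 1697.92)/(2294 − 1368) = 638.94/926 = 0.69
a = C − MPC·Y = 1697.92 − 0.69(1368) = 1697.92 − 943.92 = 754

a = 754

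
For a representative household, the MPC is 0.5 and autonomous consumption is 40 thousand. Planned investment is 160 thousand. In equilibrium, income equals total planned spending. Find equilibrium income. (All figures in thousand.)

Y = C + I = 40 + 0.5Y + 160
Y − 0.5Y = 200
0.5Y = 200, so Y = 200/0.5 = 400

Y = 400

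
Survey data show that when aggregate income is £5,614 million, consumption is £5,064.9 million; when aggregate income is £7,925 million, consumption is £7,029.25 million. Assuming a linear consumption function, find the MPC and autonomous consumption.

MPC = 0.85; a = 293

MPC = ΔC/ΔY = (7029.25 − 5064.9)/(7925 − 5614) = 1964.35/2311 = 0.85
a = C − MPC·Y = 5064.9 − 0.85(5614) = 5064.9 − 4771.9 = 293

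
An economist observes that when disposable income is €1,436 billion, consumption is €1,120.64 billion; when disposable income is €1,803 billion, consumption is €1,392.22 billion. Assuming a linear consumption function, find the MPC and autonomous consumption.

MPC = 0.74; a = 58

MPC = ΔC/ΔY = (1392.22 − 1120.64)/(1803 − 1436) = 271.58/367 = 0.74
a = C − MPC·Y = 1120.64 − 0.74(1436) = 1120.64 − 1062.64 = 58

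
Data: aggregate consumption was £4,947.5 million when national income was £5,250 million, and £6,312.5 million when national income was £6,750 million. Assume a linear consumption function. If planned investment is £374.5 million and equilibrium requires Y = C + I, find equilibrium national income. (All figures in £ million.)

Y = 6050

MPC = (6312.5 − 4947.5)/(6750 − 5250) = 1365/1500 = 0.91
a = 4947.5 − 0.91(5250) = 170
Equilibrium: Y = 170 + 0.91Y + 374.5
0.09Y = 544.5, so Y = 544.5/0.09 = 6050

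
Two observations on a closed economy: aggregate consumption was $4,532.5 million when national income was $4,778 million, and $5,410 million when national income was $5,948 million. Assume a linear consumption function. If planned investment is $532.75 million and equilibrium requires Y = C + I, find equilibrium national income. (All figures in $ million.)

MPC = (5410 − 4532.5)/(5948 − 4778) = 877.5/1170 = 0.75
a = 4532.5 − 0.75(4778) = 949
Equilibrium: Y = 949 + 0.75Y + 532.75
0.25Y = 1481.75, so Y = 1481.75/0.25 = 5927

Y = 5927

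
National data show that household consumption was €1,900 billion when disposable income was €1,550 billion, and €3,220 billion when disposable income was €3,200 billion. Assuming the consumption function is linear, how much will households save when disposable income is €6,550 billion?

S = 650

MPC = (3220 − 1900)/(3200 − 1550) = 1320/1650 = 0.8
a = 1900 − 0.8(1550) = 1900 − 1240 = 660
C = 660 + 0.8(6550) = 5900
S = 6550 − 5900 = 650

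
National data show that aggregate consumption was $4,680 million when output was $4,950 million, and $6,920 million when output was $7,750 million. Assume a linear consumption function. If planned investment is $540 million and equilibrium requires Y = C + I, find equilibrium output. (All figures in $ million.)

Y = 6300

MPC = (6920 − 4680)/(7750 − 4950) = 2240/2800 = 0.8
a = 4680 − 0.8(4950) = 720
Equilibrium: Y = 720 + 0.8Y + 540
0.2Y = 1260, so Y = 1260/0.2 = 6300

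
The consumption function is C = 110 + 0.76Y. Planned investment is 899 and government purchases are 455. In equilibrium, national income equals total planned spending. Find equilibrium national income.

Y = C + I + G = 110 + 0.76Y + 899 + 455
Y − 0.76Y = 1464
0.24Y = 1464, so Y = 1464/0.24 = 6100

Y = 6100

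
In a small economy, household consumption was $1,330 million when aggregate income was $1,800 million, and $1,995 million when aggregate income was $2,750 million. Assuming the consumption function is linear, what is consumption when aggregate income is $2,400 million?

C = 1750

MPC = (1995 − 1330)/(2750 − 1800) = 665/950 = 0.7
a = 1330 − 0.7(1800) = 1330 − 1260 = 70
C = 70 + 0.7(2400) = 70 + 1680 = 1750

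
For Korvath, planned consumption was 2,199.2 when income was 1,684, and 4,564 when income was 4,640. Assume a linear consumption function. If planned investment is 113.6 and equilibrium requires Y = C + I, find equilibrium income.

MPC = (4564 − 2199.2)/(4640 − 1684) = 2364.8/2956 = 0.8
a = 2199.2 − 0.8(1684) = 852
Equilibrium: Y = 852 + 0.8Y + 113.6
0.2Y = 965.6, so Y = 965.6/0.2 = 4828

Y = 4828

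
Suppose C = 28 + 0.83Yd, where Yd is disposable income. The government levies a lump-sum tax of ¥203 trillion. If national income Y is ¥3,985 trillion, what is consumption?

Yd = Y − T = 3985 − 203 = 3782
C = 28 + 0.83(3782) = 28 + 3139.06 = 3167.06

C = 3167.06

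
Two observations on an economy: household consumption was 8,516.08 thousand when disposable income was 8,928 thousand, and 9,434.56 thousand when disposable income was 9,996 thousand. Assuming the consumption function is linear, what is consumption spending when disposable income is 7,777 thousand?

MPC = (9434.56 − 8516.08)/(9996 − 8928) = 918.48/1068 = 0.86
a = 8516.08 − 0.86(8928) = 8516.08 − 7678.08 = 838
C = 838 + 0.86(7777) = 838 + 6688.22 = 7526.22

C = 7526.22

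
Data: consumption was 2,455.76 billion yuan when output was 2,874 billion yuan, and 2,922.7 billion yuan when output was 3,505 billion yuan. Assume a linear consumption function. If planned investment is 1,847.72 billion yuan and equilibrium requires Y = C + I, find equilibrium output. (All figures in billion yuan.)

Y = 8372

MPC = (2922.7 − 2455.76)/(3505 − 2874) = 466.94/631 = 0.74
a = 2455.76 − 0.74(2874) = 329
Equilibrium: Y = 329 + 0.74Y + 1847.72
0.26Y = 2176.72, so Y = 2176.72/0.26 = 8372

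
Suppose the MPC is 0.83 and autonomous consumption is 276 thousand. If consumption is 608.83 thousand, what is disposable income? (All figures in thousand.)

276 + 0.83Y = 608.83
0.83Y = 332.83, so Y = 332.83/0.83 = 401

Y = 401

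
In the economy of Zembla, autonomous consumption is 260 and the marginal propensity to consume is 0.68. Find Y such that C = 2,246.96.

260 + 0.68Y = 2246.96
0.68Y = 1986.96, so Y = 1986.96/0.68 = 2922

Y = 2922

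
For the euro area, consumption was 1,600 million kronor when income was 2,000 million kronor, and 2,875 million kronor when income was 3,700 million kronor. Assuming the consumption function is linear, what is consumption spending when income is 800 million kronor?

C = 700

MPC = (2875 − 1600)/(3700 − 2000) = 1275/1700 = 0.75
a = 1600 − 0.75(2000) = 1600 − 1500 = 100
C = 100 + 0.75(800) = 100 + 600 = 700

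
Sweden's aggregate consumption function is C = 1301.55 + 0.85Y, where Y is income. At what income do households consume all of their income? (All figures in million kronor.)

At break-even, C = Y: 1301.55 + 0.85Y = Y
0.15Y = 1301.55, so Y = 1301.55/0.15 = 8677

Y = 8677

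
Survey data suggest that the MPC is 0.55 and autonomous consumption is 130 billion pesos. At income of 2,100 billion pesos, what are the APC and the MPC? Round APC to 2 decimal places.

MPC = 0.55 (the slope of the consumption function)
C = 130 + 0.55(2100) = 1285, so APC = 1285/2100 = 0.61

APC = 0.61; MPC = 0.55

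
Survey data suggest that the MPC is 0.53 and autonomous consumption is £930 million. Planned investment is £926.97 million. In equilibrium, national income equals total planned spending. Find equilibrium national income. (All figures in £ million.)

Y = 3951

Y = C + I = 930 + 0.53Y + 926.97
Y − 0.53Y = 1856.97
0.47Y = 1856.97, so Y = 1856.97/0.47 = 3951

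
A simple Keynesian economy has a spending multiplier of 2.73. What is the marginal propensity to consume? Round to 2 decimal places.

k = 1/(1 − MPC), so 1 − MPC = 1/k = 1/2.73 = 0.3663
MPC = 1 − 0.3663 = 0.63

MPC = 0.63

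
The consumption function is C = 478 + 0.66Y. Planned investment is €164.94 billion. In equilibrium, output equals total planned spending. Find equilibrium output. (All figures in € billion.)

Y = C + I = 478 + 0.66Y + 164.94
Y − 0.66Y = 642.94
0.34Y = 642.94, so Y = 642.94/0.34 = 1891

Y = 1891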